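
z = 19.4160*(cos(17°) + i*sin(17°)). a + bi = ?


a = 19.4160*cos(17°) = 19.4160*0.956305 = 18.5676
b = 19.4160*sin(17°) = 19.4160*0.29237 = 5.6767

18.5676 + 5.6767i


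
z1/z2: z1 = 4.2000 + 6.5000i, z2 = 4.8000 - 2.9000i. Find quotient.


Conjugate of z2 = 4.8000 + 2.9000i
Numerator: (4.2000 + 6.5000i)(4.8000 + 2.9000i) = 1.3100 + 43.3800i
Denominator: 4.8^2 + (-2.9)^2 = 31.45
Result = (1.3100 + 43.3800i)/31.45

0.0417 + 1.3793i


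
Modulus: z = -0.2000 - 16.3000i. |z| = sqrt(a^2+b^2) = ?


|z| = sqrt((-0.2)^2 + (-16.3)^2) = sqrt(0.04 + 265.69) = sqrt(265.73) = 16.3012

|z| = 16.3012


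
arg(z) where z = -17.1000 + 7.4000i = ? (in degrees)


Re = -17.1, Im = 7.4
arg = atan2(7.4, -17.1) = 156.5995 degrees

arg(z) = 156.5995 degrees


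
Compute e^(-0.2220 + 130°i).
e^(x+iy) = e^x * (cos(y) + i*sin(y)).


e^-0.2220 = 0.8009
cos(130°) = -0.6428
sin(130°) = 0.766
Real = 0.8009*(-0.6428) = -0.5148
Imag = 0.8009*0.766 = 0.6135

-0.5148 + 0.6135i


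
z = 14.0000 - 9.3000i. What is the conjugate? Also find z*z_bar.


z_bar = 14.0000 + 9.3000i
z*z_bar = 14^2 + (-9.3)^2 = 196 + 86.49 = 282.49

z_bar = 14.0000 + 9.3000i, z*z_bar = 282.49


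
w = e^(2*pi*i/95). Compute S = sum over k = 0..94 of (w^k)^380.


The roots are w_k = w^k with w = e^(2*pi*i/95), and (w^k)^380 = (w^380)^k.
So S = 1 + u + u^2 + ... + u^(94) with u = w^380.
380 = 4*95 + 0, so 380 is a multiple of 95 and u = (w^95)^4 = 1.
Every one of the 95 terms equals 1: S = 95

S = 95


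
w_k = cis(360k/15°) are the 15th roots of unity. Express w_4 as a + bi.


Angle = 360*4/15 = 96°
a = cos(96°) = -0.1045
b = sin(96°) = 0.9945

-0.1045 + 0.9945i


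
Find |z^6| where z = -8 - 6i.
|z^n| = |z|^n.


|z| = sqrt(64+36) = sqrt(100) = 10
|z^6| = |z|^6 = 10^6 = 1000000

|z^6| = 1000000


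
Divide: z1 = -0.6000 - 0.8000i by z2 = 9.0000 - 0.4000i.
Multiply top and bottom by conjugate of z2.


Conjugate of z2 = 9.0000 + 0.4000i
Numerator: (-0.6000 - 0.8000i)(9.0000 + 0.4000i) = -5.0800 - 7.4400i
Denominator: 9^2 + (-0.4)^2 = 81.16
Result = (-5.0800 - 7.4400i)/81.16

-0.0626 - 0.0917i


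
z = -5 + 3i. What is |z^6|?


|z| = sqrt(25+9) = sqrt(34) = 5.8310
|z^6| = |z|^6 = (sqrt(34))^6 = 34^3 = 39304

|z^6| = 39304


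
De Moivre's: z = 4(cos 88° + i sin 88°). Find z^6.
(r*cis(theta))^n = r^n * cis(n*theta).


r^6 = 4^6 = 4096
n*theta = 6*88° = 528° = 168° (mod 360)
a = 4096*cos(168°) = -4006.4926
b = 4096*sin(168°) = 851.6063

4096 cis(168°) = -4006.4926 + 851.6063i


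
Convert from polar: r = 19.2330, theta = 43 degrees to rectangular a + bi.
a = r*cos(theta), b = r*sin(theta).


a = 19.2330*cos(43°) = 19.2330*0.73135 = 14.0661
b = 19.2330*sin(43°) = 19.2330*0.682 = 13.1169

14.0661 + 13.1169i


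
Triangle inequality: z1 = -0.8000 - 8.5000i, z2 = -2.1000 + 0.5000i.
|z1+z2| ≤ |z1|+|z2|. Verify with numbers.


|z1| = sqrt((-0.8)^2 + (-8.5)^2) = sqrt(72.89) = 8.5376
|z2| = sqrt((-2.1)^2 + 0.5^2) = sqrt(4.66) = 2.1587
z1+z2 = -2.9000 - 8.0000i
|z1+z2| = sqrt(72.41) = 8.5094
|z1|+|z2| = 8.5376 + 2.1587 = 10.6963

|z1+z2| = 8.5094 ≤ |z1|+|z2| = 10.6963 (verified)


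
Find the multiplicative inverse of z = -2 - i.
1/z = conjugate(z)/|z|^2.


|z|^2 = 4+1 = 5
1/z = (-2 + 1i)/5

1/z = -0.4000 + 0.2000i


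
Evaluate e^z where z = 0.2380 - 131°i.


e^0.2380 = 1.2687
cos(-131°) = -0.65606
sin(-131°) = -0.7547
Real = 1.2687*(-0.65606) = -0.8323
Imag = 1.2687*(-0.7547) = -0.9575

-0.8323 - 0.9575i


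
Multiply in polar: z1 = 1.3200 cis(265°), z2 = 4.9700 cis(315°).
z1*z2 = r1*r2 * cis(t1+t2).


r = 1.3200 * 4.9700 = 6.5604
theta = 265° + 315° = 580° = 220° (mod 360)

6.5604 cis(220°)


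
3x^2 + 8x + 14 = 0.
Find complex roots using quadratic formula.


disc = 8^2 - 4*3*14 = 64 - 168 = -104
sqrt(|disc|) = sqrt(104) = 10.1980
Real part = -8/(2*3) = -1.3333
Imag part = 10.1980/(2*3) = 1.6997

-1.3333 ± 1.6997i


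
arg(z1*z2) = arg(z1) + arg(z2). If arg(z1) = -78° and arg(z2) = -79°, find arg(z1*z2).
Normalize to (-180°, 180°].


arg(z1*z2) = -78° - 79° = -157°
Normalized to (-180°, 180°]: -157°

-157°


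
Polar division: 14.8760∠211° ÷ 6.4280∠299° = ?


r = 14.8760 / 6.4280 = 2.3143
theta = 211° - 299° = -88° = 272° (mod 360)

2.3143 cis(272°)


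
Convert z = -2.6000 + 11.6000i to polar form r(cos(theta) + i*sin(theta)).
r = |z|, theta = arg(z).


r = sqrt(6.76+134.56) = sqrt(141.32) = 11.8878
theta = atan2(11.6, -2.6) = 102.6334 degrees

r = 11.8878, theta = 102.6334 degrees


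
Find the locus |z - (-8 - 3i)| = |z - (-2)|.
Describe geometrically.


Equal distances means the locus is the perpendicular bisector of z1 and z2.
Midpoint = ((-8+(-2))/2, (-3+0)/2) = (-5.0000, -1.5000)

Perpendicular bisector through (-5.0000, -1.5000)


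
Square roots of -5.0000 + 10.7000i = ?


|z| = sqrt(25+114.49) = 11.8106
sqrt((|z|+a)/2) = sqrt((11.8106+(-5))/2) = sqrt(3.4053) = 1.8453
sqrt((|z|-a)/2) = sqrt((11.8106-(-5))/2) = sqrt(8.4053) = 2.8992

±(1.8453 + 2.8992i) i.e. 1.8453 + 2.8992i and -1.8453 - 2.8992i


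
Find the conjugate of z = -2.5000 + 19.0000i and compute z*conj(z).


z_bar = -2.5000 - 19.0000i
z*z_bar = (-2.5)^2 + 19^2 = 6.25 + 361 = 367.25

z_bar = -2.5000 - 19.0000i, z*z_bar = 367.25


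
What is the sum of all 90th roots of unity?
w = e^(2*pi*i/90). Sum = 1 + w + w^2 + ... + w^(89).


The sum of all 90th roots of unity is 0.
Geometric series: (1 - w^90)/(1 - w) = (1-1)/(1-w) = 0 since w^90 = 1, w ≠ 1.
Alternatively: coefficient of z^89 in z^90 - 1 is 0.

0


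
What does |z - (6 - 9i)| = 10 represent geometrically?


|z - z0| = r is a circle with center z0 and radius r.
Center = (6, -9), radius = 10

Circle with center (6, -9) and radius 10


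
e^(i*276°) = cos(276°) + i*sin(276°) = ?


cos(276°) = 0.1045
sin(276°) = -0.9945

e^(i*276°) = 0.1045 - 0.9945i


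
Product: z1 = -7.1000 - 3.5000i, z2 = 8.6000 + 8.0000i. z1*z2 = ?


Real = -7.1*8.6 - (-3.5)*8 = -61.06 - (-28) = -33.06
Imag = -7.1*8 + 8.6*(-3.5) = -56.8 - (30.1) = -86.9

-33.0600 - 86.9000i


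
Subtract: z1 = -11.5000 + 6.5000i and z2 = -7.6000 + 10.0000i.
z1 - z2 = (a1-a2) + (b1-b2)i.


Real: -11.5 + 7.6 = -3.9
Imag: 6.5 - 10 = -3.5

-3.9000 - 3.5000i


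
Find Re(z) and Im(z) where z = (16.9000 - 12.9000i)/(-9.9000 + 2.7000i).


Multiply by conjugate: (16.9000 - 12.9000i)(-9.9000 - 2.7000i) / ((-9.9)^2 + 2.7^2)
Numerator real = 16.9*(-9.9) - (12.9)*2.7 = -202.14
Numerator imag = -12.9*(-9.9) - 16.9*2.7 = 82.08
Denominator = 105.3
Re(z) = -202.14/105.3 = -1.9197
Im(z) = 82.08/105.3 = 0.7795

Re(z) = -1.9197, Im(z) = 0.7795


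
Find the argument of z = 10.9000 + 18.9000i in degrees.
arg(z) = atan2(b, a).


Re = 10.9, Im = 18.9
arg = atan2(18.9, 10.9) = 60.0271 degrees

arg(z) = 60.0271 degrees


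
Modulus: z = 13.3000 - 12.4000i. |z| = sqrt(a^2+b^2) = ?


|z| = sqrt(13.3^2 + (-12.4)^2) = sqrt(176.89 + 153.76) = sqrt(330.65) = 18.1838

|z| = 18.1838


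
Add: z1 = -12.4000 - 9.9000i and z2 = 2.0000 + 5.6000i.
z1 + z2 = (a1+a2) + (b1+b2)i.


Real: -12.4 + 2 = -10.4
Imag: -9.9 + 5.6 = -4.3

-10.4000 - 4.3000i


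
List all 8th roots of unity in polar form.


The 8th roots of unity are cis(360k/8°) for k=0..7
Angle step = 360/8 = 45°
Primitive root: cis(45°)
Primitive root = 0.7071 + 0.7071i

8 roots at angles: 0°, 45°, 90°, 135°, 180°, 225°, 270°, 315°


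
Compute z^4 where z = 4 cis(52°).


r^4 = 4^4 = 256
n*theta = 4*52° = 208° = 208° (mod 360)
a = 256*cos(208°) = -226.0346
b = 256*sin(208°) = -120.1847

256 cis(208°) = -226.0346 - 120.1847i


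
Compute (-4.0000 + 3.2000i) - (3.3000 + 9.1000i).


Real: -4 - 3.3 = -7.3
Imag: 3.2 - 9.1 = -5.9

-7.3000 - 5.9000i


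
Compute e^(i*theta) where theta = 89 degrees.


cos(89°) = 0.0175
sin(89°) = 0.9998

e^(i*89°) = 0.0175 + 0.9998i


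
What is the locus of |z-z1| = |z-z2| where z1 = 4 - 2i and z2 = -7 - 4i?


Equal distances means the locus is the perpendicular bisector of z1 and z2.
Midpoint = ((4+(-7))/2, (-2+(-4))/2) = (-1.5000, -3.0000)

Perpendicular bisector through (-1.5000, -3.0000)


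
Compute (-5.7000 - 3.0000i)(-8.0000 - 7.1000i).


Real = -5.7*(-8) - (-3)*(-7.1) = 45.6 - 21.3 = 24.3
Imag = -5.7*(-7.1) - (8)*(-3) = 40.47 + 24 = 64.47

24.3000 + 64.4700i


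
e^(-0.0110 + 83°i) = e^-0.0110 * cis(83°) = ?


e^-0.0110 = 0.9891
cos(83°) = 0.12187
sin(83°) = 0.9925
Real = 0.9891*0.12187 = 0.1205
Imag = 0.9891*0.9925 = 0.9817

0.1205 + 0.9817i


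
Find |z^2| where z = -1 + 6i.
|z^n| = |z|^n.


|z| = sqrt(1+36) = sqrt(37) = 6.0828
|z^2| = |z|^2 = (sqrt(37))^2 = 37

|z^2| = 37


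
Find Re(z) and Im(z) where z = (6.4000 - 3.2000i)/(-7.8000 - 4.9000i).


Multiply by conjugate: (6.4000 - 3.2000i)(-7.8000 + 4.9000i) / ((-7.8)^2 + (-4.9)^2)
Numerator real = 6.4*(-7.8) - (3.2)*(-4.9) = -34.24
Numerator imag = -3.2*(-7.8) - 6.4*(-4.9) = 56.32
Denominator = 84.85
Re(z) = -34.24/84.85 = -0.4035
Im(z) = 56.32/84.85 = 0.6638

Re(z) = -0.4035, Im(z) = 0.6638


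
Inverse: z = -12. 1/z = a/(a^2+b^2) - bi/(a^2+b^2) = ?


|z|^2 = 144+0 = 144
1/z = (-12 - 0i)/144

1/z = -0.0833 + 0i


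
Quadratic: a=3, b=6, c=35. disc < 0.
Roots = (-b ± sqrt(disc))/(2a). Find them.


disc = 6^2 - 4*3*35 = 36 - 420 = -384
sqrt(|disc|) = sqrt(384) = 19.5959
Real part = -6/(2*3) = -1.0000
Imag part = 19.5959/(2*3) = 3.2660

-1.0000 ± 3.2660i


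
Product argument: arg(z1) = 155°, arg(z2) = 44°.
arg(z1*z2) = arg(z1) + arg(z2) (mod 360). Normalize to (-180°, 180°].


arg(z1*z2) = 155° + 44° = 199°
Normalized to (-180°, 180°]: -161°

-161°


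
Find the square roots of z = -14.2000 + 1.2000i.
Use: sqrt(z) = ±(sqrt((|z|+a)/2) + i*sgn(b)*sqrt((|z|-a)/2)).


|z| = sqrt(201.64+1.44) = 14.2506
sqrt((|z|+a)/2) = sqrt((14.2506+(-14.2))/2) = sqrt(0.0253) = 0.1591
sqrt((|z|-a)/2) = sqrt((14.2506-(-14.2))/2) = sqrt(14.2253) = 3.7716

±(0.1591 + 3.7716i) i.e. 0.1591 + 3.7716i and -0.1591 - 3.7716i


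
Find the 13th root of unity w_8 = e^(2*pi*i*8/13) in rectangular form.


Angle = 360*8/13 = 221.5385°
a = cos(221.5385°) = -0.7485
b = sin(221.5385°) = -0.6631

-0.7485 - 0.6631i


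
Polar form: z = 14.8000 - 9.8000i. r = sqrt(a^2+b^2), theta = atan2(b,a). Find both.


r = sqrt(219.04+96.04) = sqrt(315.08) = 17.7505
theta = atan2(-9.8, 14.8) = -33.5110 degrees

r = 17.7505, theta = -33.5110 degrees


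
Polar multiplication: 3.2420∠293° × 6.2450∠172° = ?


r = 3.2420 * 6.2450 = 20.2463
theta = 293° + 172° = 465° = 105° (mod 360)

20.2463 cis(105°)


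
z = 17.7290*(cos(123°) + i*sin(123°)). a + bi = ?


a = 17.7290*cos(123°) = 17.7290*(-0.54464) = -9.6559
b = 17.7290*sin(123°) = 17.7290*0.83867 = 14.8688

-9.6559 + 14.8688i


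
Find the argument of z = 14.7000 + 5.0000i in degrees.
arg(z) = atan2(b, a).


Re = 14.7, Im = 5
arg = atan2(5, 14.7) = 18.7850 degrees

arg(z) = 18.7850 degrees


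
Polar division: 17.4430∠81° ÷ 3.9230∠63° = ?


r = 17.4430 / 3.9230 = 4.4463
theta = 81° - 63° = 18° = 18° (mod 360)

4.4463 cis(18°)


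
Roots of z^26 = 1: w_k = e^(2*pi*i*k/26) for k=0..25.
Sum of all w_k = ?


The sum of all 26th roots of unity is 0.
Geometric series: (1 - w^26)/(1 - w) = (1-1)/(1-w) = 0 since w^26 = 1, w ≠ 1.
Alternatively: coefficient of z^25 in z^26 - 1 is 0.

0


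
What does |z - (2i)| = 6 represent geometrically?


|z - z0| = r is a circle with center z0 and radius r.
Center = (0, 2), radius = 6

Circle with center (0, 2) and radius 6


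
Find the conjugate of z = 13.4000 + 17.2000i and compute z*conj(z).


z_bar = 13.4000 - 17.2000i
z*z_bar = 13.4^2 + 17.2^2 = 179.56 + 295.84 = 475.4

z_bar = 13.4000 - 17.2000i, z*z_bar = 475.4


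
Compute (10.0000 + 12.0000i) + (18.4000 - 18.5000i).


Real: 10 + 18.4 = 28.4
Imag: 12 - 18.5 = -6.5

28.4000 - 6.5000i


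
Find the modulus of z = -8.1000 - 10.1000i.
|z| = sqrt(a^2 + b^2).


|z| = sqrt((-8.1)^2 + (-10.1)^2) = sqrt(65.61 + 102.01) = sqrt(167.62) = 12.9468

|z| = 12.9468


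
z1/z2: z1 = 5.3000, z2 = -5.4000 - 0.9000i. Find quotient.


Conjugate of z2 = -5.4000 + 0.9000i
Numerator: (5.3000)(-5.4000 + 0.9000i) = -28.6200 + 4.7700i
Denominator: (-5.4)^2 + (-0.9)^2 = 29.97
Result = (-28.6200 + 4.7700i)/29.97

-0.9550 + 0.1592i


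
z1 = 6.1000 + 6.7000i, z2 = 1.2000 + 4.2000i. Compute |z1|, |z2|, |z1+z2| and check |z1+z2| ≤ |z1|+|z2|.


|z1| = sqrt(6.1^2 + 6.7^2) = sqrt(82.1) = 9.0609
|z2| = sqrt(1.2^2 + 4.2^2) = sqrt(19.08) = 4.3681
z1+z2 = 7.3000 + 10.9000i
|z1+z2| = sqrt(172.1) = 13.1187
|z1|+|z2| = 9.0609 + 4.3681 = 13.4290

|z1+z2| = 13.1187 ≤ |z1|+|z2| = 13.4290 (verified)


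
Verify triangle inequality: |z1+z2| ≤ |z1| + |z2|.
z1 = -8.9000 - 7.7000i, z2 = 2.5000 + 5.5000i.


|z1| = sqrt((-8.9)^2 + (-7.7)^2) = sqrt(138.5) = 11.7686
|z2| = sqrt(2.5^2 + 5.5^2) = sqrt(36.5) = 6.0415
z1+z2 = -6.4000 - 2.2000i
|z1+z2| = sqrt(45.8) = 6.7676
|z1|+|z2| = 11.7686 + 6.0415 = 17.8101

|z1+z2| = 6.7676 ≤ |z1|+|z2| = 17.8101 (verified)


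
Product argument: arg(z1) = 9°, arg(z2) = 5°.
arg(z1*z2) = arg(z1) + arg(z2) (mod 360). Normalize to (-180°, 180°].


arg(z1*z2) = 9° + 5° = 14°
Normalized to (-180°, 180°]: 14°

14°


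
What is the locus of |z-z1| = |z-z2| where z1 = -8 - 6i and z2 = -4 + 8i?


Equal distances means the locus is the perpendicular bisector of z1 and z2.
Midpoint = ((-8+(-4))/2, (-6+8)/2) = (-6.0000, 1.0000)

Perpendicular bisector through (-6.0000, 1.0000)


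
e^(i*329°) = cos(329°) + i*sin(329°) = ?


cos(329°) = 0.8572
sin(329°) = -0.5150

e^(i*329°) = 0.8572 - 0.5150i


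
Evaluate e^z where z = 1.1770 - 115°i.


e^1.1770 = 3.2446
cos(-115°) = -0.4226
sin(-115°) = -0.9063
Real = 3.2446*(-0.4226) = -1.3712
Imag = 3.2446*(-0.9063) = -2.9406

-1.3712 - 2.9406i


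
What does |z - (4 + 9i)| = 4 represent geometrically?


|z - z0| = r is a circle with center z0 and radius r.
Center = (4, 9), radius = 4

Circle with center (4, 9) and radius 4


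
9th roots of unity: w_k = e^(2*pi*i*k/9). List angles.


The 9th roots of unity are cis(360k/9°) for k=0..8
Angle step = 360/9 = 40°
Primitive root: cis(40°)
Primitive root = 0.7660 + 0.6428i

9 roots at angles: 0°, 40°, 80°, 120°, 160°, 200°, 240°, 280°, 320°


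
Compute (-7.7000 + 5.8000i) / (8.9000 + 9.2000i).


Conjugate of z2 = 8.9000 - 9.2000i
Numerator: (-7.7000 + 5.8000i)(8.9000 - 9.2000i) = -15.1700 + 122.4600i
Denominator: 8.9^2 + 9.2^2 = 163.85
Result = (-15.1700 + 122.4600i)/163.85

-0.0926 + 0.7474i


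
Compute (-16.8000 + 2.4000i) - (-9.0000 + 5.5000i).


Real: -16.8 + 9 = -7.8
Imag: 2.4 - 5.5 = -3.1

-7.8000 - 3.1000i


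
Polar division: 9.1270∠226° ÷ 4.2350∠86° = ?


r = 9.1270 / 4.2350 = 2.1551
theta = 226° - 86° = 140° = 140° (mod 360)

2.1551 cis(140°)


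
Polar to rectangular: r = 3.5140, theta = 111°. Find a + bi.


a = 3.5140*cos(111°) = 3.5140*(-0.35837) = -1.2593
b = 3.5140*sin(111°) = 3.5140*0.93358 = 3.2806

-1.2593 + 3.2806i


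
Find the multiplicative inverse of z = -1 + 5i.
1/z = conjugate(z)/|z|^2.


|z|^2 = 1+25 = 26
1/z = (-1 - 5i)/26

1/z = -0.0385 - 0.1923i


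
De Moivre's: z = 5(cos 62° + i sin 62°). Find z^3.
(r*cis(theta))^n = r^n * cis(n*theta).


r^3 = 5^3 = 125
n*theta = 3*62° = 186° = 186° (mod 360)
a = 125*cos(186°) = -124.3152
b = 125*sin(186°) = -13.0661

125 cis(186°) = -124.3152 - 13.0661i


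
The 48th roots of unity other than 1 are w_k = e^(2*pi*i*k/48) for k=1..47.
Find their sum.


With w = e^(2*pi*i/48), all 48 of the 48th roots of unity w^0 = 1, w, ..., w^(47) sum to 0: 1 + w + ... + w^(47) = (1 - w^48)/(1 - w) = 0 since w^48 = 1, w ≠ 1.
Removing the root 1: w + w^2 + ... + w^(47) = 0 - 1 = -1

Sum = -1


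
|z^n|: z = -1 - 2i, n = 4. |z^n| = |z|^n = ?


|z| = sqrt(1+4) = sqrt(5) = 2.2361
|z^4| = |z|^4 = (sqrt(5))^4 = 5^2 = 25

|z^4| = 25


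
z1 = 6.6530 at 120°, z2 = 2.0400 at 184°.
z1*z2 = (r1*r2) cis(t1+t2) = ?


r = 6.6530 * 2.0400 = 13.5721
theta = 120° + 184° = 304° = 304° (mod 360)

13.5721 cis(304°)


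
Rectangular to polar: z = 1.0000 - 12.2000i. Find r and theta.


r = sqrt(1+148.84) = sqrt(149.84) = 12.2409
theta = atan2(-12.2, 1) = -85.3141 degrees

r = 12.2409, theta = -85.3141 degrees


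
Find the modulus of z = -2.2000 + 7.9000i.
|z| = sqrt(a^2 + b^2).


|z| = sqrt((-2.2)^2 + 7.9^2) = sqrt(4.84 + 62.41) = sqrt(67.25) = 8.2006

|z| = 8.2006


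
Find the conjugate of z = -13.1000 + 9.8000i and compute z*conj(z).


z_bar = -13.1000 - 9.8000i
z*z_bar = (-13.1)^2 + 9.8^2 = 171.61 + 96.04 = 267.65

z_bar = -13.1000 - 9.8000i, z*z_bar = 267.65


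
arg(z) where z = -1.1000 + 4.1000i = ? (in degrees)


Re = -1.1, Im = 4.1
arg = atan2(4.1, -1.1) = 105.0184 degrees

arg(z) = 105.0184 degrees


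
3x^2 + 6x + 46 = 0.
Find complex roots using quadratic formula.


disc = 6^2 - 4*3*46 = 36 - 552 = -516
sqrt(|disc|) = sqrt(516) = 22.7156
Real part = -6/(2*3) = -1.0000
Imag part = 22.7156/(2*3) = 3.7859

-1.0000 ± 3.7859i


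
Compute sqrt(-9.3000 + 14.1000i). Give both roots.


|z| = sqrt(86.49+198.81) = 16.8908
sqrt((|z|+a)/2) = sqrt((16.8908+(-9.3))/2) = sqrt(3.7954) = 1.9482
sqrt((|z|-a)/2) = sqrt((16.8908-(-9.3))/2) = sqrt(13.0954) = 3.6188

±(1.9482 + 3.6188i) i.e. 1.9482 + 3.6188i and -1.9482 - 3.6188i


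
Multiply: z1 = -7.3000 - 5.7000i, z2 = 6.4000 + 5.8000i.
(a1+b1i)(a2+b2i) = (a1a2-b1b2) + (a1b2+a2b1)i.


Real = -7.3*6.4 - (-5.7)*5.8 = -46.72 - (-33.06) = -13.66
Imag = -7.3*5.8 + 6.4*(-5.7) = -42.34 - (36.48) = -78.82

-13.6600 - 78.8200i


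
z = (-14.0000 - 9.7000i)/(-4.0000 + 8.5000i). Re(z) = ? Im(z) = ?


Multiply by conjugate: (-14.0000 - 9.7000i)(-4.0000 - 8.5000i) / ((-4)^2 + 8.5^2)
Numerator real = -14*(-4) - (9.7)*8.5 = -26.45
Numerator imag = -9.7*(-4) - (-14)*8.5 = 157.8
Denominator = 88.25
Re(z) = -26.45/88.25 = -0.2997
Im(z) = 157.8/88.25 = 1.7881

Re(z) = -0.2997, Im(z) = 1.7881


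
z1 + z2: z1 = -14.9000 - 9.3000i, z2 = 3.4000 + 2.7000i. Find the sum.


Real: -14.9 + 3.4 = -11.5
Imag: -9.3 + 2.7 = -6.6

-11.5000 - 6.6000i


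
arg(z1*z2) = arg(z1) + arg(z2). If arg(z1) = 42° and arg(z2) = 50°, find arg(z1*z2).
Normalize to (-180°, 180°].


arg(z1*z2) = 42° + 50° = 92°
Normalized to (-180°, 180°]: 92°

92°


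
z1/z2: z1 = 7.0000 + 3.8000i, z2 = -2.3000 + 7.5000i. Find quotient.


Conjugate of z2 = -2.3000 - 7.5000i
Numerator: (7.0000 + 3.8000i)(-2.3000 - 7.5000i) = 12.4000 - 61.2400i
Denominator: (-2.3)^2 + 7.5^2 = 61.54
Result = (12.4000 - 61.2400i)/61.54

0.2015 - 0.9951i


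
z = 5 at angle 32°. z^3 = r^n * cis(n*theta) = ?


r^3 = 5^3 = 125
n*theta = 3*32° = 96° = 96° (mod 360)
a = 125*cos(96°) = -13.0661
b = 125*sin(96°) = 124.3152

125 cis(96°) = -13.0661 + 124.3152i


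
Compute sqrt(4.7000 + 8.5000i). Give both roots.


|z| = sqrt(22.09+72.25) = 9.7129
sqrt((|z|+a)/2) = sqrt((9.7129+4.7)/2) = sqrt(7.2064) = 2.6845
sqrt((|z|-a)/2) = sqrt((9.7129-4.7)/2) = sqrt(2.5064) = 1.5832

±(2.6845 + 1.5832i) i.e. 2.6845 + 1.5832i and -2.6845 - 1.5832i


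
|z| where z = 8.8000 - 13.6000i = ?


|z| = sqrt(8.8^2 + (-13.6)^2) = sqrt(77.44 + 184.96) = sqrt(262.4) = 16.1988

|z| = 16.1988


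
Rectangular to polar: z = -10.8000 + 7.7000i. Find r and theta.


r = sqrt(116.64+59.29) = sqrt(175.93) = 13.2639
theta = atan2(7.7, -10.8) = 144.5125 degrees

r = 13.2639, theta = 144.5125 degrees


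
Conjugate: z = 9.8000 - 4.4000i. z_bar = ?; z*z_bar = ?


z_bar = 9.8000 + 4.4000i
z*z_bar = 9.8^2 + (-4.4)^2 = 96.04 + 19.36 = 115.4

z_bar = 9.8000 + 4.4000i, z*z_bar = 115.4


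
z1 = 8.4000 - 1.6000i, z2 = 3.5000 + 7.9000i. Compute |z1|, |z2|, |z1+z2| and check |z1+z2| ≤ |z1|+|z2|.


|z1| = sqrt(8.4^2 + (-1.6)^2) = sqrt(73.12) = 8.5510
|z2| = sqrt(3.5^2 + 7.9^2) = sqrt(74.66) = 8.6406
z1+z2 = 11.9000 + 6.3000i
|z1+z2| = sqrt(181.3) = 13.4648
|z1|+|z2| = 8.5510 + 8.6406 = 17.1916

|z1+z2| = 13.4648 ≤ |z1|+|z2| = 17.1916 (verified)


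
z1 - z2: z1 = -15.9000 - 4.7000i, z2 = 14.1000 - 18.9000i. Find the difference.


Real: -15.9 - 14.1 = -30
Imag: -4.7 + 18.9 = 14.2

-30.0000 + 14.2000i


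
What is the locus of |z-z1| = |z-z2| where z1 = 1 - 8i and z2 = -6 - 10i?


Equal distances means the locus is the perpendicular bisector of z1 and z2.
Midpoint = ((1+(-6))/2, (-8+(-10))/2) = (-2.5000, -9.0000)

Perpendicular bisector through (-2.5000, -9.0000)


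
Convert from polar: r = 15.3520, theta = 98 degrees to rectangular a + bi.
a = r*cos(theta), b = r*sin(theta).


a = 15.3520*cos(98°) = 15.3520*(-0.139173) = -2.1366
b = 15.3520*sin(98°) = 15.3520*0.99027 = 15.2026

-2.1366 + 15.2026i


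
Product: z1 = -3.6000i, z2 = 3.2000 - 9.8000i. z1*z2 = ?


Real = 0*3.2 - (-3.6)*(-9.8) = 0 - 35.28 = -35.28
Imag = 0*(-9.8) + 3.2*(-3.6) = 0 - (11.52) = -11.52

-35.2800 - 11.5200i


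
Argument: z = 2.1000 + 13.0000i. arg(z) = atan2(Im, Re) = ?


Re = 2.1, Im = 13
arg = atan2(13, 2.1) = 80.8238 degrees

arg(z) = 80.8238 degrees


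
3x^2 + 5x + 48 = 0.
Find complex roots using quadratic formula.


disc = 5^2 - 4*3*48 = 25 - 576 = -551
sqrt(|disc|) = sqrt(551) = 23.4734
Real part = -5/(2*3) = -0.8333
Imag part = 23.4734/(2*3) = 3.9122

-0.8333 ± 3.9122i


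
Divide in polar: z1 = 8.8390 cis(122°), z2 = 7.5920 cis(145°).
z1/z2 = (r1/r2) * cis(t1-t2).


r = 8.8390 / 7.5920 = 1.1643
theta = 122° - 145° = -23° = 337° (mod 360)

1.1643 cis(337°)


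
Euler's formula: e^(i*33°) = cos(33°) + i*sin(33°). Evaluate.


cos(33°) = 0.8387
sin(33°) = 0.5446

e^(i*33°) = 0.8387 + 0.5446i


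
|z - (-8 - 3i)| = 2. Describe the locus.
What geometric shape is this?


|z - z0| = r is a circle with center z0 and radius r.
Center = (-8, -3), radius = 2

Circle with center (-8, -3) and radius 2


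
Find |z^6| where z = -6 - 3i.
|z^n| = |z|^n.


|z| = sqrt(36+9) = sqrt(45) = 6.7082
|z^6| = |z|^6 = (sqrt(45))^6 = 45^3 = 91125

|z^6| = 91125


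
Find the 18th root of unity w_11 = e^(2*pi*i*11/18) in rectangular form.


Angle = 360*11/18 = 220°
a = cos(220°) = -0.7660
b = sin(220°) = -0.6428

-0.7660 - 0.6428i


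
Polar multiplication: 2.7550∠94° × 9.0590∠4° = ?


r = 2.7550 * 9.0590 = 24.9575
theta = 94° + 4° = 98° = 98° (mod 360)

24.9575 cis(98°)


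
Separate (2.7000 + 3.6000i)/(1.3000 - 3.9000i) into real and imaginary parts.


Multiply by conjugate: (2.7000 + 3.6000i)(1.3000 + 3.9000i) / (1.3^2 + (-3.9)^2)
Numerator real = 2.7*1.3 + 3.6*(-3.9) = -10.53
Numerator imag = 3.6*1.3 - 2.7*(-3.9) = 15.21
Denominator = 16.9
Re(z) = -10.53/16.9 = -0.6231
Im(z) = 15.21/16.9 = 0.9000

Re(z) = -0.6231, Im(z) = 0.9000


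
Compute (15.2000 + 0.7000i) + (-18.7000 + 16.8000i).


Real: 15.2 - 18.7 = -3.5
Imag: 0.7 + 16.8 = 17.5

-3.5000 + 17.5000i


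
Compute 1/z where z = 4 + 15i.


|z|^2 = 16+225 = 241
1/z = (4 - 15i)/241

1/z = 0.0166 - 0.0622i


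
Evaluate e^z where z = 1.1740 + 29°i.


e^1.1740 = 3.2349
cos(29°) = 0.87462
sin(29°) = 0.4848
Real = 3.2349*0.87462 = 2.8293
Imag = 3.2349*0.4848 = 1.5683

2.8293 + 1.5683i


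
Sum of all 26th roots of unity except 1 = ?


With w = e^(2*pi*i/26), all 26 of the 26th roots of unity w^0 = 1, w, ..., w^(25) sum to 0: 1 + w + ... + w^(25) = (1 - w^26)/(1 - w) = 0 since w^26 = 1, w ≠ 1.
Removing the root 1: w + w^2 + ... + w^(25) = 0 - 1 = -1

Sum = -1


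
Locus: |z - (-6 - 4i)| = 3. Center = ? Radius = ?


|z - z0| = r is a circle with center z0 and radius r.
Center = (-6, -4), radius = 3

Circle with center (-6, -4) and radius 3


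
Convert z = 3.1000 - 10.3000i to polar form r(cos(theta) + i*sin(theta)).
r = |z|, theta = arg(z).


r = sqrt(9.61+106.09) = sqrt(115.7) = 10.7564
theta = atan2(-10.3, 3.1) = -73.2497 degrees

r = 10.7564, theta = -73.2497 degrees


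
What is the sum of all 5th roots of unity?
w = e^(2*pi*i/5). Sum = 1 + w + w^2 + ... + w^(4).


The sum of all 5th roots of unity is 0.
Geometric series: (1 - w^5)/(1 - w) = (1-1)/(1-w) = 0 since w^5 = 1, w ≠ 1.
Alternatively: coefficient of z^4 in z^5 - 1 is 0.

0


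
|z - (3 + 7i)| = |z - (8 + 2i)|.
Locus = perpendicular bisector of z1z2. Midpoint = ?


Equal distances means the locus is the perpendicular bisector of z1 and z2.
Midpoint = ((3+8)/2, (7+2)/2) = (5.5000, 4.5000)

Perpendicular bisector through (5.5000, 4.5000)


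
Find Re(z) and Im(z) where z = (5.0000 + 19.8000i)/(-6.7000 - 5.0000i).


Multiply by conjugate: (5.0000 + 19.8000i)(-6.7000 + 5.0000i) / ((-6.7)^2 + (-5)^2)
Numerator real = 5*(-6.7) + 19.8*(-5) = -132.5
Numerator imag = 19.8*(-6.7) - 5*(-5) = -107.66
Denominator = 69.89
Re(z) = -132.5/69.89 = -1.8958
Im(z) = -107.66/69.89 = -1.5404

Re(z) = -1.8958, Im(z) = -1.5404


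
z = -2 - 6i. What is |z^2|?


|z| = sqrt(4+36) = sqrt(40) = 6.3246
|z^2| = |z|^2 = (sqrt(40))^2 = 40

|z^2| = 40


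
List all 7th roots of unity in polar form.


The 7th roots of unity are cis(360k/7°) for k=0..6
Angle step = 360/7 = 51.4286°
Primitive root: cis(51.4286°)
Primitive root = 0.6235 + 0.7818i

7 roots at angles: 0°, 51.4286°, 102.8571°, 154.2857°, 205.7143°, 257.1429°, 308.5714°


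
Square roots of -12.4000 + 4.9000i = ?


|z| = sqrt(153.76+24.01) = 13.3330
sqrt((|z|+a)/2) = sqrt((13.3330+(-12.4))/2) = sqrt(0.4665) = 0.6830
sqrt((|z|-a)/2) = sqrt((13.3330-(-12.4))/2) = sqrt(12.8665) = 3.5870

±(0.6830 + 3.5870i) i.e. 0.6830 + 3.5870i and -0.6830 - 3.5870i


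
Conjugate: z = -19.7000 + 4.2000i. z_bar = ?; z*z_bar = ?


z_bar = -19.7000 - 4.2000i
z*z_bar = (-19.7)^2 + 4.2^2 = 388.09 + 17.64 = 405.73

z_bar = -19.7000 - 4.2000i, z*z_bar = 405.73


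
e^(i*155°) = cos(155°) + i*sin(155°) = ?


cos(155°) = -0.9063
sin(155°) = 0.4226

e^(i*155°) = -0.9063 + 0.4226i


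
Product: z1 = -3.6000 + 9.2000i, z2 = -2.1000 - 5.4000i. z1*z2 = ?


Real = -3.6*(-2.1) - 9.2*(-5.4) = 7.56 - (-49.68) = 57.24
Imag = -3.6*(-5.4) - (2.1)*9.2 = 19.44 - (19.32) = 0.12

57.2400 + 0.1200i


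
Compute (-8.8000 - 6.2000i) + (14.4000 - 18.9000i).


Real: -8.8 + 14.4 = 5.6
Imag: -6.2 - 18.9 = -25.1

5.6000 - 25.1000i


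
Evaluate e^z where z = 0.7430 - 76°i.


e^0.7430 = 2.1022
cos(-76°) = 0.24192
sin(-76°) = -0.9703
Real = 2.1022*0.24192 = 0.5086
Imag = 2.1022*(-0.9703) = -2.0398

0.5086 - 2.0398i


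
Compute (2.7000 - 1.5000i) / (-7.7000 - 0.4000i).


Conjugate of z2 = -7.7000 + 0.4000i
Numerator: (2.7000 - 1.5000i)(-7.7000 + 0.4000i) = -20.1900 + 12.6300i
Denominator: (-7.7)^2 + (-0.4)^2 = 59.45
Result = (-20.1900 + 12.6300i)/59.45

-0.3396 + 0.2124i


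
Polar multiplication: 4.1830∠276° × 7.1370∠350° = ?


r = 4.1830 * 7.1370 = 29.8541
theta = 276° + 350° = 626° = 266° (mod 360)

29.8541 cis(266°)


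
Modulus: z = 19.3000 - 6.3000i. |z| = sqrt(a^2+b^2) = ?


|z| = sqrt(19.3^2 + (-6.3)^2) = sqrt(372.49 + 39.69) = sqrt(412.18) = 20.3022

|z| = 20.3022


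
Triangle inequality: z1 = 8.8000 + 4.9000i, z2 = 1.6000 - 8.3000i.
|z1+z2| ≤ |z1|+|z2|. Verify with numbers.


|z1| = sqrt(8.8^2 + 4.9^2) = sqrt(101.45) = 10.0722
|z2| = sqrt(1.6^2 + (-8.3)^2) = sqrt(71.45) = 8.4528
z1+z2 = 10.4000 - 3.4000i
|z1+z2| = sqrt(119.72) = 10.9417
|z1|+|z2| = 10.0722 + 8.4528 = 18.5250

|z1+z2| = 10.9417 ≤ |z1|+|z2| = 18.5250 (verified)


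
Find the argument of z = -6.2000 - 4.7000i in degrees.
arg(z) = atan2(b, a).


Re = -6.2, Im = -4.7
arg = atan2(-4.7, -6.2) = -142.8355 degrees

arg(z) = -142.8355 degrees


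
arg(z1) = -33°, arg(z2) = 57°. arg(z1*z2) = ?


arg(z1*z2) = -33° + 57° = 24°
Normalized to (-180°, 180°]: 24°

24°


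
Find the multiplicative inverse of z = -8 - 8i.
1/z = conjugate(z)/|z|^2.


|z|^2 = 64+64 = 128
1/z = (-8 + 8i)/128

1/z = -0.0625 + 0.0625i


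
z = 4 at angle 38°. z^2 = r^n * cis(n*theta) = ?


r^2 = 4^2 = 16
n*theta = 2*38° = 76° = 76° (mod 360)
a = 16*cos(76°) = 3.8708
b = 16*sin(76°) = 15.5247

16 cis(76°) = 3.8708 + 15.5247i


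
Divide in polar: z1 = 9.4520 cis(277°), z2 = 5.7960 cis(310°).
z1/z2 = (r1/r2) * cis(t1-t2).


r = 9.4520 / 5.7960 = 1.6308
theta = 277° - 310° = -33° = 327° (mod 360)

1.6308 cis(327°)


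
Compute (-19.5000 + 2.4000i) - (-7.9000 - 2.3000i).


Real: -19.5 + 7.9 = -11.6
Imag: 2.4 + 2.3 = 4.7

-11.6000 + 4.7000i


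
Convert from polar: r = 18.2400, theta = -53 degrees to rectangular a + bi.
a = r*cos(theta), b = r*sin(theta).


a = 18.2400*cos(-53°) = 18.2400*0.601815 = 10.9771
b = 18.2400*sin(-53°) = 18.2400*(-0.798636) = -14.5671

10.9771 - 14.5671i


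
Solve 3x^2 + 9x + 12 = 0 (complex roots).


disc = 9^2 - 4*3*12 = 81 - 144 = -63
sqrt(|disc|) = sqrt(63) = 7.9373
Real part = -9/(2*3) = -1.5000
Imag part = 7.9373/(2*3) = 1.3229

-1.5000 ± 1.3229i


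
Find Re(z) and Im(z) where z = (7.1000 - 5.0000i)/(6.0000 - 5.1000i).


Multiply by conjugate: (7.1000 - 5.0000i)(6.0000 + 5.1000i) / (6^2 + (-5.1)^2)
Numerator real = 7.1*6 - (5)*(-5.1) = 68.1
Numerator imag = -5*6 - 7.1*(-5.1) = 6.21
Denominator = 62.01
Re(z) = 68.1/62.01 = 1.0982
Im(z) = 6.21/62.01 = 0.1001

Re(z) = 1.0982, Im(z) = 0.1001


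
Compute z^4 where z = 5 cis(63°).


r^4 = 5^4 = 625
n*theta = 4*63° = 252° = 252° (mod 360)
a = 625*cos(252°) = -193.1356
b = 625*sin(252°) = -594.4103

625 cis(252°) = -193.1356 - 594.4103i


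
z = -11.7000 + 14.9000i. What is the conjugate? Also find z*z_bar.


z_bar = -11.7000 - 14.9000i
z*z_bar = (-11.7)^2 + 14.9^2 = 136.89 + 222.01 = 358.9

z_bar = -11.7000 - 14.9000i, z*z_bar = 358.9


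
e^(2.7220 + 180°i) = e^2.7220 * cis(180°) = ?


e^2.7220 = 15.2107
cos(180°) = -1
sin(180°) = 0
Real = 15.2107*(-1) = -15.2107
Imag = 15.2107*0 = 0

-15.2107 + 0i


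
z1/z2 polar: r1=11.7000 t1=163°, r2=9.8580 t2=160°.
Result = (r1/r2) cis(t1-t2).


r = 11.7000 / 9.8580 = 1.1869
theta = 163° - 160° = 3° = 3° (mod 360)

1.1869 cis(3°)


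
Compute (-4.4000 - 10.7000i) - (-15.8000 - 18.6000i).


Real: -4.4 + 15.8 = 11.4
Imag: -10.7 + 18.6 = 7.9

11.4000 + 7.9000i


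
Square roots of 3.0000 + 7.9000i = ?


|z| = sqrt(9+62.41) = 8.4504
sqrt((|z|+a)/2) = sqrt((8.4504+3)/2) = sqrt(5.7252) = 2.3927
sqrt((|z|-a)/2) = sqrt((8.4504-3)/2) = sqrt(2.7252) = 1.6508

±(2.3927 + 1.6508i) i.e. 2.3927 + 1.6508i and -2.3927 - 1.6508i


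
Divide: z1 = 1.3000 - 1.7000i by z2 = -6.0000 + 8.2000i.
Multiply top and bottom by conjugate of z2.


Conjugate of z2 = -6.0000 - 8.2000i
Numerator: (1.3000 - 1.7000i)(-6.0000 - 8.2000i) = -21.7400 - 0.4600i
Denominator: (-6)^2 + 8.2^2 = 103.24
Result = (-21.7400 - 0.4600i)/103.24

-0.2106 - 0.0045i


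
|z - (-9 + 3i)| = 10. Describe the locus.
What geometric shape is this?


|z - z0| = r is a circle with center z0 and radius r.
Center = (-9, 3), radius = 10

Circle with center (-9, 3) and radius 10


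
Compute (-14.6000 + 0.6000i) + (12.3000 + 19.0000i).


Real: -14.6 + 12.3 = -2.3
Imag: 0.6 + 19 = 19.6

-2.3000 + 19.6000i


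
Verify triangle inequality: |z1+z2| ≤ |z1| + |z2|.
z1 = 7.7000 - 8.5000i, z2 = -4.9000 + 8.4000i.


|z1| = sqrt(7.7^2 + (-8.5)^2) = sqrt(131.54) = 11.4691
|z2| = sqrt((-4.9)^2 + 8.4^2) = sqrt(94.57) = 9.7247
z1+z2 = 2.8000 - 0.1000i
|z1+z2| = sqrt(7.85) = 2.8018
|z1|+|z2| = 11.4691 + 9.7247 = 21.1938

|z1+z2| = 2.8018 ≤ |z1|+|z2| = 21.1938 (verified)


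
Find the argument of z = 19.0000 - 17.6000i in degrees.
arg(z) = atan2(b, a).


Re = 19, Im = -17.6
arg = atan2(-17.6, 19) = -42.8094 degrees

arg(z) = -42.8094 degrees


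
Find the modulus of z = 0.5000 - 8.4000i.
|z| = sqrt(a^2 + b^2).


|z| = sqrt(0.5^2 + (-8.4)^2) = sqrt(0.25 + 70.56) = sqrt(70.81) = 8.4149

|z| = 8.4149


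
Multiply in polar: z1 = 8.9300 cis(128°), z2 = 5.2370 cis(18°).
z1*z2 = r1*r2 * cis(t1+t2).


r = 8.9300 * 5.2370 = 46.7664
theta = 128° + 18° = 146° = 146° (mod 360)

46.7664 cis(146°)


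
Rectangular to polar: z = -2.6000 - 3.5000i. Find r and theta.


r = sqrt(6.76+12.25) = sqrt(19.01) = 4.3600
theta = atan2(-3.5, -2.6) = -126.6071 degrees

r = 4.3600, theta = -126.6071 degrees


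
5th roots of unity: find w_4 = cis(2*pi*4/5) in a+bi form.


Angle = 360*4/5 = 288°
a = cos(288°) = 0.3090
b = sin(288°) = -0.9511

0.3090 - 0.9511i


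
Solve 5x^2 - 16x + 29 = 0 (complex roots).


disc = (-16)^2 - 4*5*29 = 256 - 580 = -324
sqrt(|disc|) = sqrt(324) = 18.0000
Real part = 16/(2*5) = 1.6000
Imag part = 18.0000/(2*5) = 1.8000

1.6000 ± 1.8000i


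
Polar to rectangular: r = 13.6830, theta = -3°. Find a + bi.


a = 13.6830*cos(-3°) = 13.6830*0.9986295 = 13.6642
b = 13.6830*sin(-3°) = 13.6830*(-0.052336) = -0.7161

13.6642 - 0.7161i


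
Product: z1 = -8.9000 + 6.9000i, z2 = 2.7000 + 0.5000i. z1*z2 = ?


Real = -8.9*2.7 - 6.9*0.5 = -24.03 - 3.45 = -27.48
Imag = -8.9*0.5 + 2.7*6.9 = -4.45 + 18.63 = 14.18

-27.4800 + 14.1800i


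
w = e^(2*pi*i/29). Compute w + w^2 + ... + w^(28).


With w = e^(2*pi*i/29), all 29 of the 29th roots of unity w^0 = 1, w, ..., w^(28) sum to 0: 1 + w + ... + w^(28) = (1 - w^29)/(1 - w) = 0 since w^29 = 1, w ≠ 1.
Removing the root 1: w + w^2 + ... + w^(28) = 0 - 1 = -1

Sum = -1


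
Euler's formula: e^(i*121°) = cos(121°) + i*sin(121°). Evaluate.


cos(121°) = -0.5150
sin(121°) = 0.8572

e^(i*121°) = -0.5150 + 0.8572i


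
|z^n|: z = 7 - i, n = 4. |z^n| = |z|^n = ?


|z| = sqrt(49+1) = sqrt(50) = 7.0711
|z^4| = |z|^4 = (sqrt(50))^4 = 50^2 = 2500

|z^4| = 2500


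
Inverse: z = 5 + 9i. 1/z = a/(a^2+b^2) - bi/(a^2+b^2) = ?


|z|^2 = 25+81 = 106
1/z = (5 - 9i)/106

1/z = 0.0472 - 0.0849i


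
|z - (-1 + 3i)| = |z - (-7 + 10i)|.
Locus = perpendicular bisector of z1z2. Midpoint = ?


Equal distances means the locus is the perpendicular bisector of z1 and z2.
Midpoint = ((-1+(-7))/2, (3+10)/2) = (-4.0000, 6.5000)

Perpendicular bisector through (-4.0000, 6.5000)


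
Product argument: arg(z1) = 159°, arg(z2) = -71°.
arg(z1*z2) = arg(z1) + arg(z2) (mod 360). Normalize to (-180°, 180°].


arg(z1*z2) = 159° - 71° = 88°
Normalized to (-180°, 180°]: 88°

88°


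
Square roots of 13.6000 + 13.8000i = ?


|z| = sqrt(184.96+190.44) = 19.3752
sqrt((|z|+a)/2) = sqrt((19.3752+13.6)/2) = sqrt(16.4876) = 4.0605
sqrt((|z|-a)/2) = sqrt((19.3752-13.6)/2) = sqrt(2.8876) = 1.6993

±(4.0605 + 1.6993i) i.e. 4.0605 + 1.6993i and -4.0605 - 1.6993i


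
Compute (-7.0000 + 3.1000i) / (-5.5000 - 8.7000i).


Conjugate of z2 = -5.5000 + 8.7000i
Numerator: (-7.0000 + 3.1000i)(-5.5000 + 8.7000i) = 11.5300 - 77.9500i
Denominator: (-5.5)^2 + (-8.7)^2 = 105.94
Result = (11.5300 - 77.9500i)/105.94

0.1088 - 0.7358i


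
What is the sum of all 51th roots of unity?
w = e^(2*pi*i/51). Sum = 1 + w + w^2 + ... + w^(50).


The sum of all 51th roots of unity is 0.
Geometric series: (1 - w^51)/(1 - w) = (1-1)/(1-w) = 0 since w^51 = 1, w ≠ 1.
Alternatively: coefficient of z^50 in z^51 - 1 is 0.

0


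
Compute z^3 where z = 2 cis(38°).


r^3 = 2^3 = 8
n*theta = 3*38° = 114° = 114° (mod 360)
a = 8*cos(114°) = -3.2539
b = 8*sin(114°) = 7.3084

8 cis(114°) = -3.2539 + 7.3084i


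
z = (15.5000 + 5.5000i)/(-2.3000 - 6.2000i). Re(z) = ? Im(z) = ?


Multiply by conjugate: (15.5000 + 5.5000i)(-2.3000 + 6.2000i) / ((-2.3)^2 + (-6.2)^2)
Numerator real = 15.5*(-2.3) + 5.5*(-6.2) = -69.75
Numerator imag = 5.5*(-2.3) - 15.5*(-6.2) = 83.45
Denominator = 43.73
Re(z) = -69.75/43.73 = -1.5950
Im(z) = 83.45/43.73 = 1.9083

Re(z) = -1.5950, Im(z) = 1.9083


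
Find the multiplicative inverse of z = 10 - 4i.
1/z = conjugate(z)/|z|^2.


|z|^2 = 100+16 = 116
1/z = (10 + 4i)/116

1/z = 0.0862 + 0.0345i


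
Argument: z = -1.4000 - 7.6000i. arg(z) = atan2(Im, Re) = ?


Re = -1.4, Im = -7.6
arg = atan2(-7.6, -1.4) = -100.4375 degrees

arg(z) = -100.4375 degrees


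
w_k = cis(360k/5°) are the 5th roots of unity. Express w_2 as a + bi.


Angle = 360*2/5 = 144°
a = cos(144°) = -0.8090
b = sin(144°) = 0.5878

-0.8090 + 0.5878i


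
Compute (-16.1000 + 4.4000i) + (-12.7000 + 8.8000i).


Real: -16.1 - 12.7 = -28.8
Imag: 4.4 + 8.8 = 13.2

-28.8000 + 13.2000i


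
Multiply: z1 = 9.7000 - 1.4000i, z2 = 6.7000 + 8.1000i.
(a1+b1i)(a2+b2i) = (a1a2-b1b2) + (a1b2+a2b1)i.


Real = 9.7*6.7 - (-1.4)*8.1 = 64.99 - (-11.34) = 76.33
Imag = 9.7*8.1 + 6.7*(-1.4) = 78.57 - (9.38) = 69.19

76.3300 + 69.1900i


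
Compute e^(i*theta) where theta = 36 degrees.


cos(36°) = 0.8090
sin(36°) = 0.5878

e^(i*36°) = 0.8090 + 0.5878i


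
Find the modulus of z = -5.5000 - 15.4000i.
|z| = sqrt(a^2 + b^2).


|z| = sqrt((-5.5)^2 + (-15.4)^2) = sqrt(30.25 + 237.16) = sqrt(267.41) = 16.3527

|z| = 16.3527


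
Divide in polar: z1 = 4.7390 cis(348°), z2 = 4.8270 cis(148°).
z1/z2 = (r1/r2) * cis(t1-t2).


r = 4.7390 / 4.8270 = 0.9818
theta = 348° - 148° = 200° = 200° (mod 360)

0.9818 cis(200°)


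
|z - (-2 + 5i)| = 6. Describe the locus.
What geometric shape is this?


|z - z0| = r is a circle with center z0 and radius r.
Center = (-2, 5), radius = 6

Circle with center (-2, 5) and radius 6


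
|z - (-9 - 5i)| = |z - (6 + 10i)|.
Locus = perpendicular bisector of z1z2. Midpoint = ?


Equal distances means the locus is the perpendicular bisector of z1 and z2.
Midpoint = ((-9+6)/2, (-5+10)/2) = (-1.5000, 2.5000)

Perpendicular bisector through (-1.5000, 2.5000)


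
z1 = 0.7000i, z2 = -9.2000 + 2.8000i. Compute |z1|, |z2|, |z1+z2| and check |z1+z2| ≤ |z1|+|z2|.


|z1| = sqrt(0^2 + 0.7^2) = sqrt(0.49) = 0.7000
|z2| = sqrt((-9.2)^2 + 2.8^2) = sqrt(92.48) = 9.6167
z1+z2 = -9.2000 + 3.5000i
|z1+z2| = sqrt(96.89) = 9.8433
|z1|+|z2| = 0.7000 + 9.6167 = 10.3167

|z1+z2| = 9.8433 ≤ |z1|+|z2| = 10.3167 (verified)


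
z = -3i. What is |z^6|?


|z| = sqrt(0+9) = sqrt(9) = 3
|z^6| = |z|^6 = 3^6 = 729

|z^6| = 729


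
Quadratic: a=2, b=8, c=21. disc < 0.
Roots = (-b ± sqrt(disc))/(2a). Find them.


disc = 8^2 - 4*2*21 = 64 - 168 = -104
sqrt(|disc|) = sqrt(104) = 10.1980
Real part = -8/(2*2) = -2.0000
Imag part = 10.1980/(2*2) = 2.5495

-2.0000 ± 2.5495i


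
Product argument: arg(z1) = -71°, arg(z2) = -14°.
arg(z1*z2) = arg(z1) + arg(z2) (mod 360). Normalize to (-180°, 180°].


arg(z1*z2) = -71° - 14° = -85°
Normalized to (-180°, 180°]: -85°

-85°


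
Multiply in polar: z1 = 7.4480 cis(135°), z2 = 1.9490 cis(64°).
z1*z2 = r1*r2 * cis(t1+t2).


r = 7.4480 * 1.9490 = 14.5162
theta = 135° + 64° = 199° = 199° (mod 360)

14.5162 cis(199°)


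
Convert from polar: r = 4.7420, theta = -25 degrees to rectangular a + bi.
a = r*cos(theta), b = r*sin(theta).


a = 4.7420*cos(-25°) = 4.7420*0.9063 = 4.2977
b = 4.7420*sin(-25°) = 4.7420*(-0.42262) = -2.0041

4.2977 - 2.0041i


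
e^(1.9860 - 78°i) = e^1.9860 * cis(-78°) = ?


e^1.9860 = 7.2863
cos(-78°) = 0.20791
sin(-78°) = -0.97815
Real = 7.2863*0.20791 = 1.5149
Imag = 7.2863*(-0.97815) = -7.1271

1.5149 - 7.1271i


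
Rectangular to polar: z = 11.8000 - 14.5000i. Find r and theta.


r = sqrt(139.24+210.25) = sqrt(349.49) = 18.6947
theta = atan2(-14.5, 11.8) = -50.8615 degrees

r = 18.6947, theta = -50.8615 degrees


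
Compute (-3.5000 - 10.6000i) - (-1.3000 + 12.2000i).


Real: -3.5 + 1.3 = -2.2
Imag: -10.6 - 12.2 = -22.8

-2.2000 - 22.8000i


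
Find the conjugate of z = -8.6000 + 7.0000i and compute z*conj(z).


z_bar = -8.6000 - 7.0000i
z*z_bar = (-8.6)^2 + 7^2 = 73.96 + 49 = 122.96

z_bar = -8.6000 - 7.0000i, z*z_bar = 122.96
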